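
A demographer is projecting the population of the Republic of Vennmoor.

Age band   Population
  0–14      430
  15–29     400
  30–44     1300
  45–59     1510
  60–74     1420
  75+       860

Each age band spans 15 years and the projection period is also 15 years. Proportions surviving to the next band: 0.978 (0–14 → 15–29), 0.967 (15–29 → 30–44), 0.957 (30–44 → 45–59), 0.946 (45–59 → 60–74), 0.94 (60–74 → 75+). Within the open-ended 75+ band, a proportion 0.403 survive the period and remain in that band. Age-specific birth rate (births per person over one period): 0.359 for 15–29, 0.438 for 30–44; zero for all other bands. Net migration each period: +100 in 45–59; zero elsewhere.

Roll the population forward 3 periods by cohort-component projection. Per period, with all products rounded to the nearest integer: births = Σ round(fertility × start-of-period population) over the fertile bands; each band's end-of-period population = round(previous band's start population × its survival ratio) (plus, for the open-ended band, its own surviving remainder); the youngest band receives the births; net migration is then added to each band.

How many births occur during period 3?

428

Period 1.
Births: 400 * 0.359 = 144 ; 1300 * 0.438 = 569 ⇒ total 713
15–29: 430 * 0.978 = 421
30–44: 400 * 0.967 = 387
45–59: 1300 * 0.957 = 1244
60–74: 1510 * 0.946 = 1428
75+: 1420 * 0.94 + 860 * 0.403 = 1335 + 347 = 1682
Net migration: 45–59 + 100 → 1344
Giving 713 / 421 / 387 / 1344 / 1428 / 1682.
Period 2.
Births: 421 * 0.359 = 151 ; 387 * 0.438 = 170 ⇒ total 321
15–29: 713 * 0.978 = 697
30–44: 421 * 0.967 = 407
45–59: 387 * 0.957 = 370
60–74: 1344 * 0.946 = 1271
75+: 1428 * 0.94 + 1682 * 0.403 = 1342 + 678 = 2020
Net migration: 45–59 + 100 → 470
Giving 321 / 697 / 407 / 470 / 1271 / 2020.
Period 3.
Births: 697 * 0.359 = 250 ; 407 * 0.438 = 178 ⇒ total 428
15–29: 321 * 0.978 = 314
30–44: 697 * 0.967 = 674
45–59: 407 * 0.957 = 389
60–74: 470 * 0.946 = 445
75+: 1271 * 0.94 + 2020 * 0.403 = 1195 + 814 = 2009
Net migration: 45–59 + 100 → 489
Giving 428 / 314 / 674 / 489 / 445 / 2009.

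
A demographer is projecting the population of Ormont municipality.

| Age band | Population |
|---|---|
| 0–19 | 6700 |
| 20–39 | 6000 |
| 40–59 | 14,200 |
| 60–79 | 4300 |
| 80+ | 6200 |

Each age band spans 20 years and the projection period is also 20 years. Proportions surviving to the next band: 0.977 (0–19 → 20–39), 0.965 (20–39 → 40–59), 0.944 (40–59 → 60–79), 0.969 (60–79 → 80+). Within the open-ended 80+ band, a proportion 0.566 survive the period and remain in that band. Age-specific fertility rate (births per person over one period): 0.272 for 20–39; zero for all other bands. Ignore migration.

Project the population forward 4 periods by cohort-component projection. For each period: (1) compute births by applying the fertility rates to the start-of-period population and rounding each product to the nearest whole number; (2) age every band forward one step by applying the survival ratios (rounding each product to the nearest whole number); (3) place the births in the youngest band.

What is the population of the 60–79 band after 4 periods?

Numbering the bands 1..5 from youngest to oldest:
After projecting period 1:
Births: 6000 * 0.272 = 1632
Band 2: 6700 * 0.977 = 6546
Band 3: 6000 * 0.965 = 5790
Band 4: 14200 * 0.944 = 13405
Band 5: 4300 * 0.969 + 6200 * 0.566 = 4167 + 3509 = 7676
→ [1632, 6546, 5790, 13405, 7676]
After projecting period 2:
Births: 6546 * 0.272 = 1781
Band 2: 1632 * 0.977 = 1594
Band 3: 6546 * 0.965 = 6317
Band 4: 5790 * 0.944 = 5466
Band 5: 13405 * 0.969 + 7676 * 0.566 = 12989 + 4345 = 17334
→ [1781, 1594, 6317, 5466, 17334]
After projecting period 3:
Births: 1594 * 0.272 = 434
Band 2: 1781 * 0.977 = 1740
Band 3: 1594 * 0.965 = 1538
Band 4: 6317 * 0.944 = 5963
Band 5: 5466 * 0.969 + 17334 * 0.566 = 5297 + 9811 = 15108
→ [434, 1740, 1538, 5963, 15108]
After projecting period 4:
Births: 1740 * 0.272 = 473
Band 2: 434 * 0.977 = 424
Band 3: 1740 * 0.965 = 1679
Band 4: 1538 * 0.944 = 1452
Band 5: 5963 * 0.969 + 15108 * 0.566 = 5778 + 8551 = 14329
→ [473, 424, 1679, 1452, 14329]

1452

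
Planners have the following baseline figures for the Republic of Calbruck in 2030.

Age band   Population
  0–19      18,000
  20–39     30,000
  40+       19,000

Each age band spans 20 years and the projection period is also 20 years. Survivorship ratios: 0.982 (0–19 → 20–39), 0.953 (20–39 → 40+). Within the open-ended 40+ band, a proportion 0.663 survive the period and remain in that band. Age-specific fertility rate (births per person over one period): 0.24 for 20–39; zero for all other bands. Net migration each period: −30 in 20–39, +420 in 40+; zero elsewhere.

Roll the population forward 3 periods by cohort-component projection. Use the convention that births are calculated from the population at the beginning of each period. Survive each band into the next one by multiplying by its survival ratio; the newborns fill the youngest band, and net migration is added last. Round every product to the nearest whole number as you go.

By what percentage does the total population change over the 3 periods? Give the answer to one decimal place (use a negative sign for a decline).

Numbering the bands 1..3 from youngest to oldest:
— Period 1 —
Births: 30000 × 0.24 = 7200
Band 2: 18000 × 0.982 = 17676
Band 3: 30000 × 0.953 + 19000 × 0.663 = 28590 + 12597 = 41187
Net migration: Band 2 − 30 → 17646; Band 3 + 420 → 41607
End of period: [7200, 17646, 41607]
— Period 2 —
Births: 17646 × 0.24 = 4235
Band 2: 7200 × 0.982 = 7070
Band 3: 17646 × 0.953 + 41607 × 0.663 = 16817 + 27585 = 44402
Net migration: Band 2 − 30 → 7040; Band 3 + 420 → 44822
End of period: [4235, 7040, 44822]
— Period 3 —
Births: 7040 × 0.24 = 1690
Band 2: 4235 × 0.982 = 4159
Band 3: 7040 × 0.953 + 44822 × 0.663 = 6709 + 29717 = 36426
Net migration: Band 2 − 30 → 4129; Band 3 + 420 → 36846
End of period: [1690, 4129, 36846]
Total: 67000 → 42665; change = -24335; percentage change = -36.3%

-36.3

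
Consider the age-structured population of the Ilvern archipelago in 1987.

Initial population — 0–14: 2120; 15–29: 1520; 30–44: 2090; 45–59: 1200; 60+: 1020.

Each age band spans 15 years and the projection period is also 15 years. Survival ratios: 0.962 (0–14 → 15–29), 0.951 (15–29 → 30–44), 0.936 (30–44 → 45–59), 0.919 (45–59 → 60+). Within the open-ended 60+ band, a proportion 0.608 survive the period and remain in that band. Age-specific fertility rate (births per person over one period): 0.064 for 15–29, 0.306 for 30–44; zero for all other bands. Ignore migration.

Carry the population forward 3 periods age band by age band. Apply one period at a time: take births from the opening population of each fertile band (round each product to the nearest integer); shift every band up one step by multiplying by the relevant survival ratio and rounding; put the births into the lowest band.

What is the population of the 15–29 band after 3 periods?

550

Period 1:
Births: 1520 × 0.064 = 97, 2090 × 0.306 = 640 → 737
15–29: 2120 × 0.962 = 2039
30–44: 1520 × 0.951 = 1446
45–59: 2090 × 0.936 = 1956
60+: 1200 × 0.919 + 1020 × 0.608 = 1103 + 620 = 1723
Population now: 0–14=737, 15–29=2039, 30–44=1446, 45–59=1956, 60+=1723
Period 2:
Births: 2039 × 0.064 = 130, 1446 × 0.306 = 442 → 572
15–29: 737 × 0.962 = 709
30–44: 2039 × 0.951 = 1939
45–59: 1446 × 0.936 = 1353
60+: 1956 × 0.919 + 1723 × 0.608 = 1798 + 1048 = 2846
Population now: 0–14=572, 15–29=709, 30–44=1939, 45–59=1353, 60+=2846
Period 3:
Births: 709 × 0.064 = 45, 1939 × 0.306 = 593 → 638
15–29: 572 × 0.962 = 550
30–44: 709 × 0.951 = 674
45–59: 1939 × 0.936 = 1815
60+: 1353 × 0.919 + 2846 × 0.608 = 1243 + 1730 = 2973
Population now: 0–14=638, 15–29=550, 30–44=674, 45–59=1815, 60+=2973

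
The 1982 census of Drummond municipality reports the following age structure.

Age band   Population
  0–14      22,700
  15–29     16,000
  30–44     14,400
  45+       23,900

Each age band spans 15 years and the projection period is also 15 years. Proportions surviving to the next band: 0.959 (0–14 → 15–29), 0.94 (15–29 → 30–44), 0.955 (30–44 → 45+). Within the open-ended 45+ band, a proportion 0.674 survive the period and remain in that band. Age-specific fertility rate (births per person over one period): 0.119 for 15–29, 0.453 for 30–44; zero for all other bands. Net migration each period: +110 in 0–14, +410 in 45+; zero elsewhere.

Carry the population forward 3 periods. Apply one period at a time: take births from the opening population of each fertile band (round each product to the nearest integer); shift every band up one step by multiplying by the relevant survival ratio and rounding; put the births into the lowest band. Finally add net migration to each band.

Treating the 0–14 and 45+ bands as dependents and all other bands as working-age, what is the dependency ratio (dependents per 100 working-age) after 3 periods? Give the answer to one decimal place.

Let group 1 be 0–14 through group 4 = 45+.
After projecting period 1:
Births: 16000 × 0.119 = 1904  |  14400 × 0.453 = 6523 → total 8427
Group 2: 22700 × 0.959 = 21769
Group 3: 16000 × 0.94 = 15040
Group 4: 14400 × 0.955 + 23900 × 0.674 = 13752 + 16109 = 29861
Net migration: Group 1 + 110 → 8537; Group 4 + 410 → 30271
End of period: [8537, 21769, 15040, 30271]
After projecting period 2:
Births: 21769 × 0.119 = 2591  |  15040 × 0.453 = 6813 → total 9404
Group 2: 8537 × 0.959 = 8187
Group 3: 21769 × 0.94 = 20463
Group 4: 15040 × 0.955 + 30271 × 0.674 = 14363 + 20403 = 34766
Net migration: Group 1 + 110 → 9514; Group 4 + 410 → 35176
End of period: [9514, 8187, 20463, 35176]
After projecting period 3:
Births: 8187 × 0.119 = 974  |  20463 × 0.453 = 9270 → total 10244
Group 2: 9514 × 0.959 = 9124
Group 3: 8187 × 0.94 = 7696
Group 4: 20463 × 0.955 + 35176 × 0.674 = 19542 + 23709 = 43251
Net migration: Group 1 + 110 → 10354; Group 4 + 410 → 43661
End of period: [10354, 9124, 7696, 43661]
Dependents (band 0–14 + band 45+) = 10354 + 43661 = 54015; working-age = 16820; ratio = 54015/16820 × 100 = 321.1

321.1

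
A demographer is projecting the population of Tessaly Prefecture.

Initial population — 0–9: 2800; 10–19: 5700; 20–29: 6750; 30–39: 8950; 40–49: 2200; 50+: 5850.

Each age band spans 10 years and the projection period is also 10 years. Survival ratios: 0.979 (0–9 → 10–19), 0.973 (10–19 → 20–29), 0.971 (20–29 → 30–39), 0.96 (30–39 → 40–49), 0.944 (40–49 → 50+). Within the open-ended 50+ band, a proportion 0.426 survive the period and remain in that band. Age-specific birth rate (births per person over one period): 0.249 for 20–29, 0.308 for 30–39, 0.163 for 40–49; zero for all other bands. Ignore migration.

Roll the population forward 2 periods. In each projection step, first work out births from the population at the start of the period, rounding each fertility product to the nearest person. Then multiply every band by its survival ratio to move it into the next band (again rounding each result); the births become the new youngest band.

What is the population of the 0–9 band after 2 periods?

Call the groups 1 to 6, youngest first.
After projecting period 1:
Births: 6750 × 0.249 = 1681, 8950 × 0.308 = 2757, 2200 × 0.163 = 359 — total 4797
Group 2: 2800 × 0.979 = 2741
Group 3: 5700 × 0.973 = 5546
Group 4: 6750 × 0.971 = 6554
Group 5: 8950 × 0.96 = 8592
Group 6: 2200 × 0.944 + 5850 × 0.426 = 2077 + 2492 = 4569
Giving 4797 / 2741 / 5546 / 6554 / 8592 / 4569.
After projecting period 2:
Births: 5546 × 0.249 = 1381, 6554 × 0.308 = 2019, 8592 × 0.163 = 1400 — total 4800
Group 2: 4797 × 0.979 = 4696
Group 3: 2741 × 0.973 = 2667
Group 4: 5546 × 0.971 = 5385
Group 5: 6554 × 0.96 = 6292
Group 6: 8592 × 0.944 + 4569 × 0.426 = 8111 + 1946 = 10057
Giving 4800 / 4696 / 2667 / 5385 / 6292 / 10057.

4800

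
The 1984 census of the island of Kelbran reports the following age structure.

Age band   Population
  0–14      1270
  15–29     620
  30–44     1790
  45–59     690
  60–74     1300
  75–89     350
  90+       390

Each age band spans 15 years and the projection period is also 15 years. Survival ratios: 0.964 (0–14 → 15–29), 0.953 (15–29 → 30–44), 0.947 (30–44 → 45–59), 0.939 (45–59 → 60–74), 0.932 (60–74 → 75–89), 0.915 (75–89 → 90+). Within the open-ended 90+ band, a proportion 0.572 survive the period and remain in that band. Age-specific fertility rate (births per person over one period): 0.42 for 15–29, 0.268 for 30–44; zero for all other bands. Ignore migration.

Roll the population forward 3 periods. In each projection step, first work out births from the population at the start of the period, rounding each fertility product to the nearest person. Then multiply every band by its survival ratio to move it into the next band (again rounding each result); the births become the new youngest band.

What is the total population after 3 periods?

(Groups numbered youngest = 1 to oldest = 7.)
Period 1:
Births: 620 * 0.42 = 260, 1790 * 0.268 = 480 → 740
Group 2: 1270 * 0.964 = 1224
Group 3: 620 * 0.953 = 591
Group 4: 1790 * 0.947 = 1695
Group 5: 690 * 0.939 = 648
Group 6: 1300 * 0.932 = 1212
Group 7: 350 * 0.915 + 390 * 0.572 = 320 + 223 = 543
End of period: [740, 1224, 591, 1695, 648, 1212, 543]
Period 2:
Births: 1224 * 0.42 = 514, 591 * 0.268 = 158 → 672
Group 2: 740 * 0.964 = 713
Group 3: 1224 * 0.953 = 1166
Group 4: 591 * 0.947 = 560
Group 5: 1695 * 0.939 = 1592
Group 6: 648 * 0.932 = 604
Group 7: 1212 * 0.915 + 543 * 0.572 = 1109 + 311 = 1420
End of period: [672, 713, 1166, 560, 1592, 604, 1420]
Period 3:
Births: 713 * 0.42 = 299, 1166 * 0.268 = 312 → 611
Group 2: 672 * 0.964 = 648
Group 3: 713 * 0.953 = 679
Group 4: 1166 * 0.947 = 1104
Group 5: 560 * 0.939 = 526
Group 6: 1592 * 0.932 = 1484
Group 7: 604 * 0.915 + 1420 * 0.572 = 553 + 812 = 1365
End of period: [611, 648, 679, 1104, 526, 1484, 1365]
Total after period 3: 611 + 648 + 679 + 1104 + 526 + 1484 + 1365 = 6417

6417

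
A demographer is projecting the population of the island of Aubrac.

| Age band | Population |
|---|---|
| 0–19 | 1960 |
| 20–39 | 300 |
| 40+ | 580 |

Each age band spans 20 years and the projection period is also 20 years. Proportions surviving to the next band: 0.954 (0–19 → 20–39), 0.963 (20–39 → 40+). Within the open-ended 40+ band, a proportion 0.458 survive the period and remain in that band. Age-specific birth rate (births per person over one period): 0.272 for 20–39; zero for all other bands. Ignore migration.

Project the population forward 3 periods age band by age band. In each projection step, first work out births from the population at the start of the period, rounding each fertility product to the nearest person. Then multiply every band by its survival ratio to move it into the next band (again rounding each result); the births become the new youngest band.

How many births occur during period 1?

82

Numbering the bands 1..3 from youngest to oldest:
Period 1:
Births: 300 × 0.272 = 82
Band 2: 1960 × 0.954 = 1870
Band 3: 300 × 0.963 + 580 × 0.458 = 289 + 266 = 555
→ [82, 1870, 555]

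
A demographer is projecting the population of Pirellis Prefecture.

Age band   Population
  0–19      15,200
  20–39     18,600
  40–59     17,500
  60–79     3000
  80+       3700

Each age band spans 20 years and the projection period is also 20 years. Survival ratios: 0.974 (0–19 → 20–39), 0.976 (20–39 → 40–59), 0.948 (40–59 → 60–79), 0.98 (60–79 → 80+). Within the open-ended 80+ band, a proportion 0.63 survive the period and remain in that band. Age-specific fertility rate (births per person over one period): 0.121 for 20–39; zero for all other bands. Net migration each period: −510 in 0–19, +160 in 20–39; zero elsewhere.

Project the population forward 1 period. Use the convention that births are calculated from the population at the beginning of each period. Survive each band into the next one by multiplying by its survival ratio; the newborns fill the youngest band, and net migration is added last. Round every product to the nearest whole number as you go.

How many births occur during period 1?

2251

(Groups numbered youngest = 1 to oldest = 5.)
[period 1]
Births: 18600 × 0.121 = 2251
Group 2: 15200 × 0.974 = 14805
Group 3: 18600 × 0.976 = 18154
Group 4: 17500 × 0.948 = 16590
Group 5: 3000 × 0.98 + 3700 × 0.63 = 2940 + 2331 = 5271
Net migration: Group 1 − 510 → 1741; Group 2 + 160 → 14965
Giving 1741 / 14965 / 18154 / 16590 / 5271.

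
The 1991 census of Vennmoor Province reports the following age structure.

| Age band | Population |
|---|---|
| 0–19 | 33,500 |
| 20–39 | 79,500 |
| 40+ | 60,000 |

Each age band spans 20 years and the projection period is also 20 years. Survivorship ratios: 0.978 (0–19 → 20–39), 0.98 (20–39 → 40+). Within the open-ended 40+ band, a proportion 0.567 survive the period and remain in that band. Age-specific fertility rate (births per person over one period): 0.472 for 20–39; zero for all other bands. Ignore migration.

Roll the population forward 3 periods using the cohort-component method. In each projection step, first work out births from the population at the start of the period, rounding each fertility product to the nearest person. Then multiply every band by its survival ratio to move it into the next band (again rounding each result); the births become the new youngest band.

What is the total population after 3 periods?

Numbering the groups 1..3 from youngest to oldest:
After projecting period 1:
Births: 79500 * 0.472 = 37524
Group 2: 33500 * 0.978 = 32763
Group 3: 79500 * 0.98 + 60000 * 0.567 = 77910 + 34020 = 111930
End of period: [37524, 32763, 111930]
After projecting period 2:
Births: 32763 * 0.472 = 15464
Group 2: 37524 * 0.978 = 36698
Group 3: 32763 * 0.98 + 111930 * 0.567 = 32108 + 63464 = 95572
End of period: [15464, 36698, 95572]
After projecting period 3:
Births: 36698 * 0.472 = 17321
Group 2: 15464 * 0.978 = 15124
Group 3: 36698 * 0.98 + 95572 * 0.567 = 35964 + 54189 = 90153
End of period: [17321, 15124, 90153]
Total after period 3: 17321 + 15124 + 90153 = 122598

122598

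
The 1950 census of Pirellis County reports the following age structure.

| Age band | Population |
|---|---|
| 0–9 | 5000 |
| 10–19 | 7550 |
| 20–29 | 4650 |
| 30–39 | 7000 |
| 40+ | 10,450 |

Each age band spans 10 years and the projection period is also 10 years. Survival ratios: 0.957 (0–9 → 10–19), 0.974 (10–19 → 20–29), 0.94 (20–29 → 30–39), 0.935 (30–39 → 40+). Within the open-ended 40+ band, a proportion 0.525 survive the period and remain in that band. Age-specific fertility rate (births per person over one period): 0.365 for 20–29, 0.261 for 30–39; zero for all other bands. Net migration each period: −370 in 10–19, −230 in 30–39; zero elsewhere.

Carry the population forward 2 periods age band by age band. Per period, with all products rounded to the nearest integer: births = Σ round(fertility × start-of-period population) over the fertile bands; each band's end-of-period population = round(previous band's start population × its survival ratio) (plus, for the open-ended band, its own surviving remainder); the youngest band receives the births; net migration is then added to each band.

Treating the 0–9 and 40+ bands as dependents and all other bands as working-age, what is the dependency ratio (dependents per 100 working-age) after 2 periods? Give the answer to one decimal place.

(Bands numbered youngest = 1 to oldest = 5.)
Period 1.
Births: 4650 × 0.365 = 1697 ; 7000 × 0.261 = 1827 ⇒ total 3524
Band 2: 5000 × 0.957 = 4785
Band 3: 7550 × 0.974 = 7354
Band 4: 4650 × 0.94 = 4371
Band 5: 7000 × 0.935 + 10450 × 0.525 = 6545 + 5486 = 12031
Net migration: Band 2 − 370 → 4415; Band 4 − 230 → 4141
Population now: 0–9=3524, 10–19=4415, 20–29=7354, 30–39=4141, 40+=12031
Period 2.
Births: 7354 × 0.365 = 2684 ; 4141 × 0.261 = 1081 ⇒ total 3765
Band 2: 3524 × 0.957 = 3372
Band 3: 4415 × 0.974 = 4300
Band 4: 7354 × 0.94 = 6913
Band 5: 4141 × 0.935 + 12031 × 0.525 = 3872 + 6316 = 10188
Net migration: Band 2 − 370 → 3002; Band 4 − 230 → 6683
Population now: 0–9=3765, 10–19=3002, 20–29=4300, 30–39=6683, 40+=10188
Dependents (band 0–9 + band 40+) = 3765 + 10188 = 13953; working-age = 13985; ratio = 13953/13985 × 100 = 99.8

99.8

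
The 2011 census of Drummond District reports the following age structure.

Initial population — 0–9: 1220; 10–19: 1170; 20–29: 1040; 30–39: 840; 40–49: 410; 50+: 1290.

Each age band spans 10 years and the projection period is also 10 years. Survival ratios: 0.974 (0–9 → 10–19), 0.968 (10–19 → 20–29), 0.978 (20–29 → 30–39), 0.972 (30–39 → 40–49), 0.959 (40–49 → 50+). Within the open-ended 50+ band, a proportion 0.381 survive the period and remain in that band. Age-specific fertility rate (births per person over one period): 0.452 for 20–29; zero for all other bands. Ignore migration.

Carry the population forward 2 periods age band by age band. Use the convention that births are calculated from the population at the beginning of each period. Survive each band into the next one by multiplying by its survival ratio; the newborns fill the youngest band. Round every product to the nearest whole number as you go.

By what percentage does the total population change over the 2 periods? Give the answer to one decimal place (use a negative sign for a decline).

Period 1.
Births: 1040 * 0.452 = 470
10–19: 1220 * 0.974 = 1188
20–29: 1170 * 0.968 = 1133
30–39: 1040 * 0.978 = 1017
40–49: 840 * 0.972 = 816
50+: 410 * 0.959 + 1290 * 0.381 = 393 + 491 = 884
→ [470, 1188, 1133, 1017, 816, 884]
Period 2.
Births: 1133 * 0.452 = 512
10–19: 470 * 0.974 = 458
20–29: 1188 * 0.968 = 1150
30–39: 1133 * 0.978 = 1108
40–49: 1017 * 0.972 = 989
50+: 816 * 0.959 + 884 * 0.381 = 783 + 337 = 1120
→ [512, 458, 1150, 1108, 989, 1120]
Total: 5970 → 5337; change = -633; percentage change = -10.6%

-10.6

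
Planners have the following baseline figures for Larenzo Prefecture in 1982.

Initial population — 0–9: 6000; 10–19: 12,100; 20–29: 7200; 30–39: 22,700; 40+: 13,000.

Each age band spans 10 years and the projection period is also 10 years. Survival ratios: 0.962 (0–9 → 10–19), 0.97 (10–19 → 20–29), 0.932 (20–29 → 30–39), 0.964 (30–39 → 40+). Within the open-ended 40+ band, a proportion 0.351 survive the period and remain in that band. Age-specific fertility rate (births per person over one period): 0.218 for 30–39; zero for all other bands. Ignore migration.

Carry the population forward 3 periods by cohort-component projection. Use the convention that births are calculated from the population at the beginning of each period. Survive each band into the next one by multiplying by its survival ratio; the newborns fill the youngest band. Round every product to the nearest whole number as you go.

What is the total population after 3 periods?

29702

— Period 1 —
Births: 22700 × 0.218 = 4949
10–19: 6000 × 0.962 = 5772
20–29: 12100 × 0.97 = 11737
30–39: 7200 × 0.932 = 6710
40+: 22700 × 0.964 + 13000 × 0.351 = 21883 + 4563 = 26446
End of period: [4949, 5772, 11737, 6710, 26446]
— Period 2 —
Births: 6710 × 0.218 = 1463
10–19: 4949 × 0.962 = 4761
20–29: 5772 × 0.97 = 5599
30–39: 11737 × 0.932 = 10939
40+: 6710 × 0.964 + 26446 × 0.351 = 6468 + 9283 = 15751
End of period: [1463, 4761, 5599, 10939, 15751]
— Period 3 —
Births: 10939 × 0.218 = 2385
10–19: 1463 × 0.962 = 1407
20–29: 4761 × 0.97 = 4618
30–39: 5599 × 0.932 = 5218
40+: 10939 × 0.964 + 15751 × 0.351 = 10545 + 5529 = 16074
End of period: [2385, 1407, 4618, 5218, 16074]
Total after period 3: 2385 + 1407 + 4618 + 5218 + 16074 = 29702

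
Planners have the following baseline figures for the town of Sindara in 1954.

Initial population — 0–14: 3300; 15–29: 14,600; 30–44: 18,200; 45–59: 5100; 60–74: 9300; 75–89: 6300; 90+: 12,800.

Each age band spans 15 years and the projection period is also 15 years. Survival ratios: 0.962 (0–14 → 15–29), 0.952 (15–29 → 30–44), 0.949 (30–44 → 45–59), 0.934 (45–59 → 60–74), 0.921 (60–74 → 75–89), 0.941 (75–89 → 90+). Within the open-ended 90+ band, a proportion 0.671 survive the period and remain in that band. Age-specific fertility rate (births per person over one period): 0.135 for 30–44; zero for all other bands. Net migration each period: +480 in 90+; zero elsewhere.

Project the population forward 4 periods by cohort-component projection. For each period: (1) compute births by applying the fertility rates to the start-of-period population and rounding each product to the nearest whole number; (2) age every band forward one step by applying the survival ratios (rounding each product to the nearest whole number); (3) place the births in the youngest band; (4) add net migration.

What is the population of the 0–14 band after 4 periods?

304

After projecting period 1:
Births: 18200 * 0.135 = 2457
15–29: 3300 * 0.962 = 3175
30–44: 14600 * 0.952 = 13899
45–59: 18200 * 0.949 = 17272
60–74: 5100 * 0.934 = 4763
75–89: 9300 * 0.921 = 8565
90+: 6300 * 0.941 + 12800 * 0.671 = 5928 + 8589 = 14517
Net migration: 90+ + 480 → 14997
Population now: 0–14=2457, 15–29=3175, 30–44=13899, 45–59=17272, 60–74=4763, 75–89=8565, 90+=14997
After projecting period 2:
Births: 13899 * 0.135 = 1876
15–29: 2457 * 0.962 = 2364
30–44: 3175 * 0.952 = 3023
45–59: 13899 * 0.949 = 13190
60–74: 17272 * 0.934 = 16132
75–89: 4763 * 0.921 = 4387
90+: 8565 * 0.941 + 14997 * 0.671 = 8060 + 10063 = 18123
Net migration: 90+ + 480 → 18603
Population now: 0–14=1876, 15–29=2364, 30–44=3023, 45–59=13190, 60–74=16132, 75–89=4387, 90+=18603
After projecting period 3:
Births: 3023 * 0.135 = 408
15–29: 1876 * 0.962 = 1805
30–44: 2364 * 0.952 = 2251
45–59: 3023 * 0.949 = 2869
60–74: 13190 * 0.934 = 12319
75–89: 16132 * 0.921 = 14858
90+: 4387 * 0.941 + 18603 * 0.671 = 4128 + 12483 = 16611
Net migration: 90+ + 480 → 17091
Population now: 0–14=408, 15–29=1805, 30–44=2251, 45–59=2869, 60–74=12319, 75–89=14858, 90+=17091
After projecting period 4:
Births: 2251 * 0.135 = 304
15–29: 408 * 0.962 = 392
30–44: 1805 * 0.952 = 1718
45–59: 2251 * 0.949 = 2136
60–74: 2869 * 0.934 = 2680
75–89: 12319 * 0.921 = 11346
90+: 14858 * 0.941 + 17091 * 0.671 = 13981 + 11468 = 25449
Net migration: 90+ + 480 → 25929
Population now: 0–14=304, 15–29=392, 30–44=1718, 45–59=2136, 60–74=2680, 75–89=11346, 90+=25929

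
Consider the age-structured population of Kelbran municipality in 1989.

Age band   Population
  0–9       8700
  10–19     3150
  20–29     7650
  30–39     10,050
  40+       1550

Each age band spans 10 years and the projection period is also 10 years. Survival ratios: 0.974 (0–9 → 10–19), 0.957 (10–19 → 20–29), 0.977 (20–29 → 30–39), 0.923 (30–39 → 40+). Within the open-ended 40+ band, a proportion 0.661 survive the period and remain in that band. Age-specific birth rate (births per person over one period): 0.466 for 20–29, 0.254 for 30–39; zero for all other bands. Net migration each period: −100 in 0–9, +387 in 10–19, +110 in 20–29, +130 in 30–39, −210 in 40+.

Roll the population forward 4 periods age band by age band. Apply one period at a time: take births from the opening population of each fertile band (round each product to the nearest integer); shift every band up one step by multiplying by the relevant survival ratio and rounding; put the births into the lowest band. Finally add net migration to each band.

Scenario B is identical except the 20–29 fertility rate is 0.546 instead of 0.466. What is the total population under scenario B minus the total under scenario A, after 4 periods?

2258

Numbering the groups 1..5 from youngest to oldest:
Period 1:
Births: 7650 × 0.466 = 3565, 10050 × 0.254 = 2553 → total 6118
Group 2: 8700 × 0.974 = 8474
Group 3: 3150 × 0.957 = 3015
Group 4: 7650 × 0.977 = 7474
Group 5: 10050 × 0.923 + 1550 × 0.661 = 9276 + 1025 = 10301
Net migration: Group 1 − 100 → 6018; Group 2 + 387 → 8861; Group 3 + 110 → 3125; Group 4 + 130 → 7604; Group 5 − 210 → 10091
Population now: 0–9=6018, 10–19=8861, 20–29=3125, 30–39=7604, 40+=10091
Period 2:
Births: 3125 × 0.466 = 1456, 7604 × 0.254 = 1931 → total 3387
Group 2: 6018 × 0.974 = 5862
Group 3: 8861 × 0.957 = 8480
Group 4: 3125 × 0.977 = 3053
Group 5: 7604 × 0.923 + 10091 × 0.661 = 7018 + 6670 = 13688
Net migration: Group 1 − 100 → 3287; Group 2 + 387 → 6249; Group 3 + 110 → 8590; Group 4 + 130 → 3183; Group 5 − 210 → 13478
Population now: 0–9=3287, 10–19=6249, 20–29=8590, 30–39=3183, 40+=13478
Period 3:
Births: 8590 × 0.466 = 4003, 3183 × 0.254 = 808 → total 4811
Group 2: 3287 × 0.974 = 3202
Group 3: 6249 × 0.957 = 5980
Group 4: 8590 × 0.977 = 8392
Group 5: 3183 × 0.923 + 13478 × 0.661 = 2938 + 8909 = 11847
Net migration: Group 1 − 100 → 4711; Group 2 + 387 → 3589; Group 3 + 110 → 6090; Group 4 + 130 → 8522; Group 5 − 210 → 11637
Population now: 0–9=4711, 10–19=3589, 20–29=6090, 30–39=8522, 40+=11637
Period 4:
Births: 6090 × 0.466 = 2838, 8522 × 0.254 = 2165 → total 5003
Group 2: 4711 × 0.974 = 4589
Group 3: 3589 × 0.957 = 3435
Group 4: 6090 × 0.977 = 5950
Group 5: 8522 × 0.923 + 11637 × 0.661 = 7866 + 7692 = 15558
Net migration: Group 1 − 100 → 4903; Group 2 + 387 → 4976; Group 3 + 110 → 3545; Group 4 + 130 → 6080; Group 5 − 210 → 15348
Population now: 0–9=4903, 10–19=4976, 20–29=3545, 30–39=6080, 40+=15348
Scenario A total after 4 periods: 34852
Scenario B projection —
Period 1:
Births: 7650 × 0.546 = 4177, 10050 × 0.254 = 2553 → total 6730
Group 2: 8700 × 0.974 = 8474
Group 3: 3150 × 0.957 = 3015
Group 4: 7650 × 0.977 = 7474
Group 5: 10050 × 0.923 + 1550 × 0.661 = 9276 + 1025 = 10301
Net migration: Group 1 − 100 → 6630; Group 2 + 387 → 8861; Group 3 + 110 → 3125; Group 4 + 130 → 7604; Group 5 − 210 → 10091
Population now: 0–9=6630, 10–19=8861, 20–29=3125, 30–39=7604, 40+=10091
Period 2:
Births: 3125 × 0.546 = 1706, 7604 × 0.254 = 1931 → total 3637
Group 2: 6630 × 0.974 = 6458
Group 3: 8861 × 0.957 = 8480
Group 4: 3125 × 0.977 = 3053
Group 5: 7604 × 0.923 + 10091 × 0.661 = 7018 + 6670 = 13688
Net migration: Group 1 − 100 → 3537; Group 2 + 387 → 6845; Group 3 + 110 → 8590; Group 4 + 130 → 3183; Group 5 − 210 → 13478
Population now: 0–9=3537, 10–19=6845, 20–29=8590, 30–39=3183, 40+=13478
Period 3:
Births: 8590 × 0.546 = 4690, 3183 × 0.254 = 808 → total 5498
Group 2: 3537 × 0.974 = 3445
Group 3: 6845 × 0.957 = 6551
Group 4: 8590 × 0.977 = 8392
Group 5: 3183 × 0.923 + 13478 × 0.661 = 2938 + 8909 = 11847
Net migration: Group 1 − 100 → 5398; Group 2 + 387 → 3832; Group 3 + 110 → 6661; Group 4 + 130 → 8522; Group 5 − 210 → 11637
Population now: 0–9=5398, 10–19=3832, 20–29=6661, 30–39=8522, 40+=11637
Period 4:
Births: 6661 × 0.546 = 3637, 8522 × 0.254 = 2165 → total 5802
Group 2: 5398 × 0.974 = 5258
Group 3: 3832 × 0.957 = 3667
Group 4: 6661 × 0.977 = 6508
Group 5: 8522 × 0.923 + 11637 × 0.661 = 7866 + 7692 = 15558
Net migration: Group 1 − 100 → 5702; Group 2 + 387 → 5645; Group 3 + 110 → 3777; Group 4 + 130 → 6638; Group 5 − 210 → 15348
Population now: 0–9=5702, 10–19=5645, 20–29=3777, 30–39=6638, 40+=15348
Scenario B total after 4 periods: 37110
Difference B − A = 37110 − 34852 = 2258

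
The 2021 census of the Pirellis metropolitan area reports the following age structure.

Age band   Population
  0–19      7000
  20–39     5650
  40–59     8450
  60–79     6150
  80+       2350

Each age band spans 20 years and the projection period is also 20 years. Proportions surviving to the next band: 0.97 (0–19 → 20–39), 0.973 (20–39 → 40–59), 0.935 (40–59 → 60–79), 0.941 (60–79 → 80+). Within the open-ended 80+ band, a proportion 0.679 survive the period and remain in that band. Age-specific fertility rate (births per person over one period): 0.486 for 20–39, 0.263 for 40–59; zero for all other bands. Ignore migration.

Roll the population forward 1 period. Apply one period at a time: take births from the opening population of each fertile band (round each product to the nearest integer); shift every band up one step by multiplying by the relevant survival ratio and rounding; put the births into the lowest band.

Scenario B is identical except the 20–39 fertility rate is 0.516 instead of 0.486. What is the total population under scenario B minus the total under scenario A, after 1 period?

169

(Bands numbered youngest = 1 to oldest = 5.)
Period 1.
Births: 5650 × 0.486 = 2746  |  8450 × 0.263 = 2222 → total 4968
Band 2: 7000 × 0.97 = 6790
Band 3: 5650 × 0.973 = 5497
Band 4: 8450 × 0.935 = 7901
Band 5: 6150 × 0.941 + 2350 × 0.679 = 5787 + 1596 = 7383
→ [4968, 6790, 5497, 7901, 7383]
Scenario A total after 1 period: 32539
Scenario B projection —
Period 1.
Births: 5650 × 0.516 = 2915  |  8450 × 0.263 = 2222 → total 5137
Band 2: 7000 × 0.97 = 6790
Band 3: 5650 × 0.973 = 5497
Band 4: 8450 × 0.935 = 7901
Band 5: 6150 × 0.941 + 2350 × 0.679 = 5787 + 1596 = 7383
→ [5137, 6790, 5497, 7901, 7383]
Scenario B total after 1 period: 32708
Difference B − A = 32708 − 32539 = 169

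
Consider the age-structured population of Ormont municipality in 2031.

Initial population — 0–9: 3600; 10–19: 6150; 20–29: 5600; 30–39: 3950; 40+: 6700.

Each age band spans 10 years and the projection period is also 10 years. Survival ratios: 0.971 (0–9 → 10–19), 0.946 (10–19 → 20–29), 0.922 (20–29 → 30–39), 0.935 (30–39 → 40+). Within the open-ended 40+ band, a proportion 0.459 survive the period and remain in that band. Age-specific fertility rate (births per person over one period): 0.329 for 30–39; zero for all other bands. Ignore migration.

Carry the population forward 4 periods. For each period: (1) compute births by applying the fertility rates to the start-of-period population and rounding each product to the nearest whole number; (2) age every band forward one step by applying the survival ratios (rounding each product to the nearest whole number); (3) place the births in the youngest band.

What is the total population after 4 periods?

Period 1:
Births: 3950 × 0.329 = 1300
10–19: 3600 × 0.971 = 3496
20–29: 6150 × 0.946 = 5818
30–39: 5600 × 0.922 = 5163
40+: 3950 × 0.935 + 6700 × 0.459 = 3693 + 3075 = 6768
End of period: [1300, 3496, 5818, 5163, 6768]
Period 2:
Births: 5163 × 0.329 = 1699
10–19: 1300 × 0.971 = 1262
20–29: 3496 × 0.946 = 3307
30–39: 5818 × 0.922 = 5364
40+: 5163 × 0.935 + 6768 × 0.459 = 4827 + 3107 = 7934
End of period: [1699, 1262, 3307, 5364, 7934]
Period 3:
Births: 5364 × 0.329 = 1765
10–19: 1699 × 0.971 = 1650
20–29: 1262 × 0.946 = 1194
30–39: 3307 × 0.922 = 3049
40+: 5364 × 0.935 + 7934 × 0.459 = 5015 + 3642 = 8657
End of period: [1765, 1650, 1194, 3049, 8657]
Period 4:
Births: 3049 × 0.329 = 1003
10–19: 1765 × 0.971 = 1714
20–29: 1650 × 0.946 = 1561
30–39: 1194 × 0.922 = 1101
40+: 3049 × 0.935 + 8657 × 0.459 = 2851 + 3974 = 6825
End of period: [1003, 1714, 1561, 1101, 6825]
Total after period 4: 1003 + 1714 + 1561 + 1101 + 6825 = 12204

12204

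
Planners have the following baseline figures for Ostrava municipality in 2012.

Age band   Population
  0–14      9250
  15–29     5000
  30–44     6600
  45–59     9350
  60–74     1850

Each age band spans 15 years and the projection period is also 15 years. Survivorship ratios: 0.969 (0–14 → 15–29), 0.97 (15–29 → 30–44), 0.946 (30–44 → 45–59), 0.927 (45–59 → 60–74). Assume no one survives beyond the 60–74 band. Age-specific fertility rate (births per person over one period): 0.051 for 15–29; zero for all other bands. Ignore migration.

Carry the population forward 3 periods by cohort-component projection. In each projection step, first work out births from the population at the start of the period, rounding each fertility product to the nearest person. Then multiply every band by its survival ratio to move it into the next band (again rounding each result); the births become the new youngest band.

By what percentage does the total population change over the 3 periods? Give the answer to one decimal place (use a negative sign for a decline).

-58.9

Let band 1 be 0–14 through band 5 = 60–74.
Period 1:
Births: 5000 × 0.051 = 255
Band 2: 9250 × 0.969 = 8963
Band 3: 5000 × 0.97 = 4850
Band 4: 6600 × 0.946 = 6244
Band 5: 9350 × 0.927 = 8667
Population now: 0–14=255, 15–29=8963, 30–44=4850, 45–59=6244, 60–74=8667
Period 2:
Births: 8963 × 0.051 = 457
Band 2: 255 × 0.969 = 247
Band 3: 8963 × 0.97 = 8694
Band 4: 4850 × 0.946 = 4588
Band 5: 6244 × 0.927 = 5788
Population now: 0–14=457, 15–29=247, 30–44=8694, 45–59=4588, 60–74=5788
Period 3:
Births: 247 × 0.051 = 13
Band 2: 457 × 0.969 = 443
Band 3: 247 × 0.97 = 240
Band 4: 8694 × 0.946 = 8225
Band 5: 4588 × 0.927 = 4253
Population now: 0–14=13, 15–29=443, 30–44=240, 45–59=8225, 60–74=4253
Total: 32050 → 13174; change = -18876; percentage change = -58.9%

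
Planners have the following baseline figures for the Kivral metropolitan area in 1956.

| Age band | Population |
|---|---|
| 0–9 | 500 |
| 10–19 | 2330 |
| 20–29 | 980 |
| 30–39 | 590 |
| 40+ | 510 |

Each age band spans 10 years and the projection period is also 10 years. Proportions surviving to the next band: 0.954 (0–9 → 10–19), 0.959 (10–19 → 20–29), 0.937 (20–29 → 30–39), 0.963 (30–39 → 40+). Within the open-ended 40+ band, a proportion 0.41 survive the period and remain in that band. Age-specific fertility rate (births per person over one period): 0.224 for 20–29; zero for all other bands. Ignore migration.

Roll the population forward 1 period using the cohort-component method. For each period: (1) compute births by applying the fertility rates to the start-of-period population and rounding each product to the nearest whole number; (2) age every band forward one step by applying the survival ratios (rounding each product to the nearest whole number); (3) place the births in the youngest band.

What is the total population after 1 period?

Call the groups 1 to 5, youngest first.
Period 1.
Births: 980 × 0.224 = 220
Group 2: 500 × 0.954 = 477
Group 3: 2330 × 0.959 = 2234
Group 4: 980 × 0.937 = 918
Group 5: 590 × 0.963 + 510 × 0.41 = 568 + 209 = 777
→ [220, 477, 2234, 918, 777]
Total after period 1: 220 + 477 + 2234 + 918 + 777 = 4626

4626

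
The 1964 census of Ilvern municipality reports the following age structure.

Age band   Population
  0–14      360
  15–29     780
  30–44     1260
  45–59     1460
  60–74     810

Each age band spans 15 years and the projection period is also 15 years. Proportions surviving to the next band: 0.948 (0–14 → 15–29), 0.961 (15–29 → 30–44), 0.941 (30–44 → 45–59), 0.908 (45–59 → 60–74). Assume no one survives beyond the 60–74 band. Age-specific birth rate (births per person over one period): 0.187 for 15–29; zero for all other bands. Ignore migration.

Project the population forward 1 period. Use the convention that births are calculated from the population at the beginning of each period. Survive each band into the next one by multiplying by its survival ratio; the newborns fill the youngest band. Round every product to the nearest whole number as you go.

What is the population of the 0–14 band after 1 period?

Call the groups 1 to 5, youngest first.
Period 1:
Births: 780 * 0.187 = 146
Group 2: 360 * 0.948 = 341
Group 3: 780 * 0.961 = 750
Group 4: 1260 * 0.941 = 1186
Group 5: 1460 * 0.908 = 1326
→ [146, 341, 750, 1186, 1326]

146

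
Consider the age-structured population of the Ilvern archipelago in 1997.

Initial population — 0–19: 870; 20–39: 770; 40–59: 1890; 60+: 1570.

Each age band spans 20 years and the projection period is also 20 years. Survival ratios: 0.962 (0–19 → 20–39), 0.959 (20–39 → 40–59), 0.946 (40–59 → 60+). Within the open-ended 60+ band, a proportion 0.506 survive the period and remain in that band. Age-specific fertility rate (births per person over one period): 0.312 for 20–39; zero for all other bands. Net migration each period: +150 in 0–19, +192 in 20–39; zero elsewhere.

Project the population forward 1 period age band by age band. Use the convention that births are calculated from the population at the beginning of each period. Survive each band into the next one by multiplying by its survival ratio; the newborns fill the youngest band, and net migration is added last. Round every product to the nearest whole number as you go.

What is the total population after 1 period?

4739

[period 1]
Births: 770 × 0.312 = 240
20–39: 870 × 0.962 = 837
40–59: 770 × 0.959 = 738
60+: 1890 × 0.946 + 1570 × 0.506 = 1788 + 794 = 2582
Net migration: 0–19 + 150 → 390; 20–39 + 192 → 1029
Population now: 0–19=390, 20–39=1029, 40–59=738, 60+=2582
Total after period 1: 390 + 1029 + 738 + 2582 = 4739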